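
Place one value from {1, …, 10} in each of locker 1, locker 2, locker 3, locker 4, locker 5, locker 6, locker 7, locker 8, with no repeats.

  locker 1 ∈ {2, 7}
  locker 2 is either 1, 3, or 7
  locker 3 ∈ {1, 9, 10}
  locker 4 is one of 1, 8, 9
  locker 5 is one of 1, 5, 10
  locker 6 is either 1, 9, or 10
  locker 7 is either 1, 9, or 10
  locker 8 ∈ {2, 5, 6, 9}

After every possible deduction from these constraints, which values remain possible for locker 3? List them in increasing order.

1, 9, 10

locker 3, locker 6, locker 7 share exactly the 3 values {1, 9, 10}; by pigeonhole those values go to them, so strike 1, 9, 10 from locker 2, locker 4, locker 5, locker 8.
locker 4 must be 8 (only option left).
locker 5 has just one choice, so locker 5 = 5. Strike 5 from locker 8.
No further eliminations apply; locker 3 can still be any of 1, 9, 10.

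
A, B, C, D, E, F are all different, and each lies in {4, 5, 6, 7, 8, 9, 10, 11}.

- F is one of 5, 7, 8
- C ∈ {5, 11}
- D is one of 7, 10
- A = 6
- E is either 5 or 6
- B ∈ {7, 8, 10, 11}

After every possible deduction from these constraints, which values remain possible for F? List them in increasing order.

A must be 6 (only option left). Strike 6 from E.
E's domain is down to {5}, so E = 5. So C, F can't be 5.
That leaves C = 11. Remove 11 from B.
No further eliminations apply; F can still be any of 7, 8.

7, 8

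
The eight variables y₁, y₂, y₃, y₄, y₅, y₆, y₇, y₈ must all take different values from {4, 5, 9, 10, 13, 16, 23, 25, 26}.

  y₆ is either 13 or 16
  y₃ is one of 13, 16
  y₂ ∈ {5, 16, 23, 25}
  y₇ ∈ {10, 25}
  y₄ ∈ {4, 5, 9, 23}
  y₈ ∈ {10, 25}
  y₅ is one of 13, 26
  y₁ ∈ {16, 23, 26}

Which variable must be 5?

y₂

y₃ and y₆ share exactly the 2 values {13, 16}; by pigeonhole those values go to them, so strike 13, 16 from y₁, y₂, y₅.
That leaves y₅ = 26. Remove 26 from y₁.
y₁'s domain is down to {23}, so y₁ = 23. So y₂, y₄ can't be 23.
The 2 variables y₇ and y₈ are confined to {10, 25}, which locks those values in; drop them from y₂.
So 5 goes to y₂.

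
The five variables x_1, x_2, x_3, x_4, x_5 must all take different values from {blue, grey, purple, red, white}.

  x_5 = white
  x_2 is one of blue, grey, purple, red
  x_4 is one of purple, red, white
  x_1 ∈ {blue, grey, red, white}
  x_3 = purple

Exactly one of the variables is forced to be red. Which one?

x_4

x_3's domain is down to {purple}, so x_3 = purple. Remove purple from x_2, x_4.
That leaves x_5 = white. Strike white from x_1, x_4.
So red goes to x_4.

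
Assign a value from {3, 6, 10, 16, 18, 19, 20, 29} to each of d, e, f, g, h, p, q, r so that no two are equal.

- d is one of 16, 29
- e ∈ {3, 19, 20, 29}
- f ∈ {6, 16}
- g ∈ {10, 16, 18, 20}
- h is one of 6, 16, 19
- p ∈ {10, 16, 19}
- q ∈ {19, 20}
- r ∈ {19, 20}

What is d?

The 8 variables draw from only 8 values {3, 6, 10, 16, 18, 19, 20, 29}, so each is used; only e can be 3, hence e = 3.
The 7 still-open variables together cover exactly {6, 10, 16, 18, 19, 20, 29} — 7 values for 7 variables — and 18 appears only in g's list, so g = 18.
The 6 still-open variables draw from only 6 values {6, 10, 16, 19, 20, 29}, so each is used; only p can be 10, hence p = 10.
The 5 still-open variables together cover exactly {6, 16, 19, 20, 29} — 5 values for 5 variables — and 29 appears only in d's list, so d = 29.

29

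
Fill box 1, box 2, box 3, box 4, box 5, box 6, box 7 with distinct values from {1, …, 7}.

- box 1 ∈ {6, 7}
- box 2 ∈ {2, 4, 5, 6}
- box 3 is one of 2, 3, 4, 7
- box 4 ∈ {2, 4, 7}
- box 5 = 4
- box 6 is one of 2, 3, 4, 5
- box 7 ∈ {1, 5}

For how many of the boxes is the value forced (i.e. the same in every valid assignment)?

2

box 5's domain is down to {4}, so box 5 = 4. Strike 4 from box 2, box 3, box 4, box 6.
Among the 6 still-open variables, 1 fits only box 7 (and all 6 values in {1, 2, 3, 5, 6, 7} must be used), so box 7 = 1.
Determined: box 5=4, box 7=1. The other boxes each still have more than one consistent value. That makes 2.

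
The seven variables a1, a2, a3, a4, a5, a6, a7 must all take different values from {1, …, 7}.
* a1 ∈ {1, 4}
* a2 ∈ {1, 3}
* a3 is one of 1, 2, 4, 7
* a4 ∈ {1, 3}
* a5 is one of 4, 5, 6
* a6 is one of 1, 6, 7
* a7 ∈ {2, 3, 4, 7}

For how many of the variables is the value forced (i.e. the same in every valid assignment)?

3

Among the 7 variables, 5 fits only a5 (and all 7 values in {1, 2, 3, 4, 5, 6, 7} must be used), so a5 = 5.
Among the 6 still-open variables, 6 fits only a6 (and all 6 values in {1, 2, 3, 4, 6, 7} must be used), so a6 = 6.
a2 and a4 between them cover only {1, 3} — a naked pair. Remove those values from a1, a3, a7.
a1's domain is down to {4}, so a1 = 4. So a3, a7 can't be 4.
Determined: a1=4, a5=5, a6=6. The other variables each still have more than one consistent value. That makes 3.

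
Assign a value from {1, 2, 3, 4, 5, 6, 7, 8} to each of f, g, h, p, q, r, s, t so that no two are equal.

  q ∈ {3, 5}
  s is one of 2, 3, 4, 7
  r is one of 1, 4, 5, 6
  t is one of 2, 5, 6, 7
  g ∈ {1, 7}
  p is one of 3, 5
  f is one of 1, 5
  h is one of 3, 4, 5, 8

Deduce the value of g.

7

The 8 variables together cover exactly {1, 2, 3, 4, 5, 6, 7, 8} — 8 values for 8 variables — and 8 appears only in h's list, so h = 8.
p and q share exactly the 2 values {3, 5}; by pigeonhole those values go to them, so strike 3, 5 from f, r, s, t.
f must be 1 (only option left). Remove 1 from g, r.
So g = 7.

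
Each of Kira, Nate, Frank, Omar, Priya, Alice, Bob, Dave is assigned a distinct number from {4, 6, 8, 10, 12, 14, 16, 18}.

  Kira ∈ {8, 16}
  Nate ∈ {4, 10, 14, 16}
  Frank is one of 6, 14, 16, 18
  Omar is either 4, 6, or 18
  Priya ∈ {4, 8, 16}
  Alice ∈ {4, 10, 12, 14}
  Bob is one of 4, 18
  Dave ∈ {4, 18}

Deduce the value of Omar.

6

Among the 8 variables, 12 fits only Alice (and all 8 values in {4, 6, 8, 10, 12, 14, 16, 18} must be used), so Alice = 12.
The 7 still-open variables together cover exactly {4, 6, 8, 10, 14, 16, 18} — 7 values for 7 variables — and 10 appears only in Nate's list, so Nate = 10.
Among the 6 still-open variables, 14 fits only Frank (and all 6 values in {4, 6, 8, 14, 16, 18} must be used), so Frank = 14.
The 5 still-open variables together cover exactly {4, 6, 8, 16, 18} — 5 values for 5 variables — and 6 appears only in Omar's list, so Omar = 6.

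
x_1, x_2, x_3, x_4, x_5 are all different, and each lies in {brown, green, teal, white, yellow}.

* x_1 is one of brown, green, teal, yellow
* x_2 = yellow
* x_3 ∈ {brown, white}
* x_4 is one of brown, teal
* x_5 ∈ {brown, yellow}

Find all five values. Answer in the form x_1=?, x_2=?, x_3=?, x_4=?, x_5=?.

x_2 must be yellow (only option left). Strike yellow from x_1, x_5.
That leaves x_5 = brown. Remove brown from x_1, x_3, x_4.
x_3 has just one choice, so x_3 = white.
x_4 has just one choice, so x_4 = teal. Remove teal from x_1.
That leaves x_1 = green.

x_1=green, x_2=yellow, x_3=white, x_4=teal, x_5=brown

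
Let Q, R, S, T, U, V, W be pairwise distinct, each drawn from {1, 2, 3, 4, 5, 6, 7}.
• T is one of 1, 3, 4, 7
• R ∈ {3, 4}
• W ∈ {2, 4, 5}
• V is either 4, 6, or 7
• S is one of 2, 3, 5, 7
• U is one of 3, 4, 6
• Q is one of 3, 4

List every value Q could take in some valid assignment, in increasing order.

Among the 7 variables, 1 fits only T (and all 7 values in {1, 2, 3, 4, 5, 6, 7} must be used), so T = 1.
Q and R share exactly the 2 values {3, 4}; by pigeonhole those values go to them, so strike 3, 4 from S, U, V, W.
That leaves U = 6. So V can't be 6.
V's domain is down to {7}, so V = 7. Eliminate 7 elsewhere: S.
No further eliminations apply; Q can still be any of 3, 4.

3, 4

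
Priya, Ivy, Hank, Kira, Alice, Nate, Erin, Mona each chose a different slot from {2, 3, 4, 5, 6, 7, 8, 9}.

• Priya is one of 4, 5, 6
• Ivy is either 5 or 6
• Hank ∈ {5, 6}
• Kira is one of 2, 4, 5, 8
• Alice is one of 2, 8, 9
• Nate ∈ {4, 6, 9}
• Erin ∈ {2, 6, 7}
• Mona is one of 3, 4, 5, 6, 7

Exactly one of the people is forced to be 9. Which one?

Nate

Among the 8 variables, 3 fits only Mona (and all 8 values in {2, 3, 4, 5, 6, 7, 8, 9} must be used), so Mona = 3.
The 7 still-open variables together cover exactly {2, 4, 5, 6, 7, 8, 9} — 7 values for 7 variables — and 7 appears only in Erin's list, so Erin = 7.
The 2 variables Ivy and Hank are confined to {5, 6}, which locks those values in; drop them from Priya, Kira, Nate.
Priya must be 4 (only option left). Eliminate 4 elsewhere: Kira, Nate.
So 9 goes to Nate.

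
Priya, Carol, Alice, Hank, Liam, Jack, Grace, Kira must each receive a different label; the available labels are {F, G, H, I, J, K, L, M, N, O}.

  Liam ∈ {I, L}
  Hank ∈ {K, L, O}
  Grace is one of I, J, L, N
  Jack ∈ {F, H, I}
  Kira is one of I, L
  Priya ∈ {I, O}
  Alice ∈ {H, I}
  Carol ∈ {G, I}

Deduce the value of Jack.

Liam and Kira between them cover only {I, L} — a naked pair. Remove those values from Priya, Carol, Alice, Hank, Jack, Grace.
Priya's domain is down to {O}, so Priya = O. Eliminate O elsewhere: Hank.
Carol must be G (only option left).
Alice must be H (only option left). So Jack can't be H.
So Jack = F.

F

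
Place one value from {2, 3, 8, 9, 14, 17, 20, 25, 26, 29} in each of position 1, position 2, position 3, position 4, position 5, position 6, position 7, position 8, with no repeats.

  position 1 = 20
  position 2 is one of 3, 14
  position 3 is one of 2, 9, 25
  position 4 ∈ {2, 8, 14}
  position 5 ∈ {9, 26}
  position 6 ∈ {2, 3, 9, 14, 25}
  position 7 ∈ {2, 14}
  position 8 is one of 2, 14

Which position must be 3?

position 1 has just one choice, so position 1 = 20.
The 7 still-open variables draw from only 7 values {2, 3, 8, 9, 14, 25, 26}, so each is used; only position 4 can be 8, hence position 4 = 8.
The 6 still-open variables together cover exactly {2, 3, 9, 14, 25, 26} — 6 values for 6 variables — and 26 appears only in position 5's list, so position 5 = 26.
position 7 and position 8 share exactly the 2 values {2, 14}; by pigeonhole those values go to them, so strike 2, 14 from position 2, position 3, position 6.

position 2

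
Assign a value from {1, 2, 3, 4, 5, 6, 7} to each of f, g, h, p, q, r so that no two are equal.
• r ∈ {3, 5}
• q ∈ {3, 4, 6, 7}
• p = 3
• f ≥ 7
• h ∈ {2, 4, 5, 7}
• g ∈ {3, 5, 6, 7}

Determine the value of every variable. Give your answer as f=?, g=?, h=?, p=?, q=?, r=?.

f=7, g=6, h=2, p=3, q=4, r=5

f's domain is down to {7}, so f = 7. Remove 7 from g, h, q.
p has just one choice, so p = 3. Eliminate 3 elsewhere: g, q, r.
r must be 5 (only option left). Remove 5 from g, h.
g's domain is down to {6}, so g = 6. Strike 6 from q.
q must be 4 (only option left). Strike 4 from h.
h's domain is down to {2}, so h = 2.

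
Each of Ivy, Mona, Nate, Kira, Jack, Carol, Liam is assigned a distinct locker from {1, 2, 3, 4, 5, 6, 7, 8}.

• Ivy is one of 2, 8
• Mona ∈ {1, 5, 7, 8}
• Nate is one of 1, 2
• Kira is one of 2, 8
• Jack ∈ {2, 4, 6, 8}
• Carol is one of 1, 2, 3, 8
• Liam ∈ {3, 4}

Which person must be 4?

The 2 variables Ivy and Kira are confined to {2, 8}, which locks those values in; drop them from Mona, Nate, Jack, Carol.
Nate has just one choice, so Nate = 1. Eliminate 1 elsewhere: Mona, Carol.
That leaves Carol = 3. Eliminate 3 elsewhere: Liam.
So 4 goes to Liam.

Liam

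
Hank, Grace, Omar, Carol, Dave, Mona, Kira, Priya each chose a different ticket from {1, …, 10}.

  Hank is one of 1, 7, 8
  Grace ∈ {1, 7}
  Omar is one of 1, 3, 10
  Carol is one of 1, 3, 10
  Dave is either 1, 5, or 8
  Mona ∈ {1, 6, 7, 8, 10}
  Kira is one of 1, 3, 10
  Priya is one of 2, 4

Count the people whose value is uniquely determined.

Omar, Carol, Kira between them cover only {1, 3, 10} — a naked triple. Remove those values from Hank, Grace, Dave, Mona.
Grace has just one choice, so Grace = 7. So Hank, Mona can't be 7.
Hank must be 8 (only option left). Eliminate 8 elsewhere: Dave, Mona.
Dave's domain is down to {5}, so Dave = 5.
Mona must be 6 (only option left).
Determined: Hank=8, Grace=7, Dave=5, Mona=6. The other people each still have more than one consistent value. That makes 4.

4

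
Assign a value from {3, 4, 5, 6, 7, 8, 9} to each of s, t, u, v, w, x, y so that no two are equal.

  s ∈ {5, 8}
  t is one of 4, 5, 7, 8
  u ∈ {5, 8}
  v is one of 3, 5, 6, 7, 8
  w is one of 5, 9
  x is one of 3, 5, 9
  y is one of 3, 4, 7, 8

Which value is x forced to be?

3

Among the 7 variables, 6 fits only v (and all 7 values in {3, 4, 5, 6, 7, 8, 9} must be used), so v = 6.
s and u share exactly the 2 values {5, 8}; by pigeonhole those values go to them, so strike 5, 8 from t, w, x, y.
w has just one choice, so w = 9. Remove 9 from x.
So x = 3.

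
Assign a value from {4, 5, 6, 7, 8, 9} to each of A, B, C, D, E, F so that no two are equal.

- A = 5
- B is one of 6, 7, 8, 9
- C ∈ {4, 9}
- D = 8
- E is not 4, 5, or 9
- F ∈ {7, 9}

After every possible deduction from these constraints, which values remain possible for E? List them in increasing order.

A's domain is down to {5}, so A = 5.
D has just one choice, so D = 8. So B, E can't be 8.
Among the 4 still-open variables, 4 fits only C (and all 4 values in {4, 6, 7, 9} must be used), so C = 4.
No further eliminations apply; E can still be any of 6, 7.

6, 7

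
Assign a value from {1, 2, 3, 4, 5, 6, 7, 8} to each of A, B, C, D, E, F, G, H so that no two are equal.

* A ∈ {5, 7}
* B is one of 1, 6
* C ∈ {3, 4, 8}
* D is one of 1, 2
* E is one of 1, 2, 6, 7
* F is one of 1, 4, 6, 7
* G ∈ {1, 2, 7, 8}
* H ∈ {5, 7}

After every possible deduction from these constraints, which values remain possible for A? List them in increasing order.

The 8 variables together cover exactly {1, 2, 3, 4, 5, 6, 7, 8} — 8 values for 8 variables — and 3 appears only in C's list, so C = 3.
The 7 still-open variables together cover exactly {1, 2, 4, 5, 6, 7, 8} — 7 values for 7 variables — and 4 appears only in F's list, so F = 4.
The 6 still-open variables together cover exactly {1, 2, 5, 6, 7, 8} — 6 values for 6 variables — and 8 appears only in G's list, so G = 8.
The 2 variables A and H are confined to {5, 7}, which locks those values in; drop them from E.
No further eliminations apply; A can still be any of 5, 7.

5, 7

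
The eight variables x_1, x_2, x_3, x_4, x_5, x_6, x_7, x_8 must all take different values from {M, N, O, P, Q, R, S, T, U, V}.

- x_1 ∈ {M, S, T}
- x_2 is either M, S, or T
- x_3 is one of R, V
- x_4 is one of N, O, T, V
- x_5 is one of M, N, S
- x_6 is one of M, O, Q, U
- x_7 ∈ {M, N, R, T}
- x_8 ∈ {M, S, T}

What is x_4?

x_1, x_2, x_8 share exactly the 3 values {M, S, T}; by pigeonhole those values go to them, so strike M, S, T from x_4, x_5, x_6, x_7.
That leaves x_5 = N. Strike N from x_4, x_7.
x_7 must be R (only option left). Eliminate R elsewhere: x_3.
That leaves x_3 = V. So x_4 can't be V.
So x_4 = O.

O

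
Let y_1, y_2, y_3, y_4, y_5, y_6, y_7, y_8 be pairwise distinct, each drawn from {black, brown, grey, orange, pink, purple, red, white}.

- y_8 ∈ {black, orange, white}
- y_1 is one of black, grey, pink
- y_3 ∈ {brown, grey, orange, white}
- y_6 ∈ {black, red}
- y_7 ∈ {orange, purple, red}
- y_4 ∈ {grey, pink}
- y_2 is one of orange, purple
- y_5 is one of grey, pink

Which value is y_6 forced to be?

red

Among the 8 variables, brown fits only y_3 (and all 8 values in {black, brown, grey, orange, pink, purple, red, white} must be used), so y_3 = brown.
Among the 7 still-open variables, white fits only y_8 (and all 7 values in {black, grey, orange, pink, purple, red, white} must be used), so y_8 = white.
y_4 and y_5 share exactly the 2 values {grey, pink}; by pigeonhole those values go to them, so strike grey, pink from y_1.
y_1 must be black (only option left). So y_6 can't be black.
So y_6 = red.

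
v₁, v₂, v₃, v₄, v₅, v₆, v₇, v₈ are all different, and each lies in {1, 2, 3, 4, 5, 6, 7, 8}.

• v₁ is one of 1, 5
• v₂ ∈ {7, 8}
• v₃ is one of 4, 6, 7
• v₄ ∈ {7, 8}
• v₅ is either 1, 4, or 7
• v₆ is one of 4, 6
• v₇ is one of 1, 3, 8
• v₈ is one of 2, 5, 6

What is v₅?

1

Among the 8 variables, 2 fits only v₈ (and all 8 values in {1, 2, 3, 4, 5, 6, 7, 8} must be used), so v₈ = 2.
The 7 still-open variables draw from only 7 values {1, 3, 4, 5, 6, 7, 8}, so each is used; only v₇ can be 3, hence v₇ = 3.
The 6 still-open variables draw from only 6 values {1, 4, 5, 6, 7, 8}, so each is used; only v₁ can be 5, hence v₁ = 5.
The 5 still-open variables together cover exactly {1, 4, 6, 7, 8} — 5 values for 5 variables — and 1 appears only in v₅'s list, so v₅ = 1.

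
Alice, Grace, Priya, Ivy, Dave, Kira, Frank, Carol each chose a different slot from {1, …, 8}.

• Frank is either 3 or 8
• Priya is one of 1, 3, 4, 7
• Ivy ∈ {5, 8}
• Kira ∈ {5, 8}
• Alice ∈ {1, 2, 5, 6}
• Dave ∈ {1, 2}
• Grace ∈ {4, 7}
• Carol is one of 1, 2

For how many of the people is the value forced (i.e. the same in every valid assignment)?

2

The 8 variables together cover exactly {1, 2, 3, 4, 5, 6, 7, 8} — 8 values for 8 variables — and 6 appears only in Alice's list, so Alice = 6.
The 2 variables Ivy and Kira are confined to {5, 8}, which locks those values in; drop them from Frank.
Frank has just one choice, so Frank = 3. Remove 3 from Priya.
Dave and Carol between them cover only {1, 2} — a naked pair. Remove those values from Priya.
Determined: Alice=6, Frank=3. The other people each still have more than one consistent value. That makes 2.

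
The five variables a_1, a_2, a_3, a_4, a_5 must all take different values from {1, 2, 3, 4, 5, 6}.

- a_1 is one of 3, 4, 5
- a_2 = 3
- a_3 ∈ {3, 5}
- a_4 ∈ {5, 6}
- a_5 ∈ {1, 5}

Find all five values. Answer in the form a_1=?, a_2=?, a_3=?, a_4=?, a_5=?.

a_2's domain is down to {3}, so a_2 = 3. Strike 3 from a_1, a_3.
a_3 must be 5 (only option left). Eliminate 5 elsewhere: a_1, a_4, a_5.
That leaves a_4 = 6.
a_5's domain is down to {1}, so a_5 = 1.
a_1 has just one choice, so a_1 = 4.

a_1=4, a_2=3, a_3=5, a_4=6, a_5=1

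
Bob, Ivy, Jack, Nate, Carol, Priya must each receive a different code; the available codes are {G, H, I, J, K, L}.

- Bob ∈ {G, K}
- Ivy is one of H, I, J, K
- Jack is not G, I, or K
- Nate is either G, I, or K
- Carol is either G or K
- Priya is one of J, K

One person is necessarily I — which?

Among the 6 variables, L fits only Jack (and all 6 values in {G, H, I, J, K, L} must be used), so Jack = L.
Among the 5 still-open variables, H fits only Ivy (and all 5 values in {G, H, I, J, K} must be used), so Ivy = H.
The 4 still-open variables draw from only 4 values {G, I, J, K}, so each is used; only Nate can be I, hence Nate = I.

Nate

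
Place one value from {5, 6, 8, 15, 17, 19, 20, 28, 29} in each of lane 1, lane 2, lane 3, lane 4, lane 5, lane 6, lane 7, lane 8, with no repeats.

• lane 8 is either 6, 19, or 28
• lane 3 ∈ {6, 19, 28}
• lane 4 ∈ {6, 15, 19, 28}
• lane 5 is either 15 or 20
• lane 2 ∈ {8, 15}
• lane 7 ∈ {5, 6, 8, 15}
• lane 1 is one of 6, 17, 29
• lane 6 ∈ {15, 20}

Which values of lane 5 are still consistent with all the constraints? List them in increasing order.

lane 5 and lane 6 between them cover only {15, 20} — a naked pair. Remove those values from lane 2, lane 4, lane 7.
lane 2 must be 8 (only option left). So lane 7 can't be 8.
lane 3, lane 4, lane 8 share exactly the 3 values {6, 19, 28}; by pigeonhole those values go to them, so strike 6, 19, 28 from lane 1, lane 7.
lane 7's domain is down to {5}, so lane 7 = 5.
No further eliminations apply; lane 5 can still be any of 15, 20.

15, 20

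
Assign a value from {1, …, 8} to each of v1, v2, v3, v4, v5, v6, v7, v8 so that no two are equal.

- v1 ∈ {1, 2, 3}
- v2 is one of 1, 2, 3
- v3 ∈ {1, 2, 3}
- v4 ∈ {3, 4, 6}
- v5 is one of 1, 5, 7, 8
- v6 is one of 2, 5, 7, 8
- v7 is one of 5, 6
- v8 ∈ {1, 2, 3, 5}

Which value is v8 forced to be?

The 8 variables draw from only 8 values {1, 2, 3, 4, 5, 6, 7, 8}, so each is used; only v4 can be 4, hence v4 = 4.
The 7 still-open variables together cover exactly {1, 2, 3, 5, 6, 7, 8} — 7 values for 7 variables — and 6 appears only in v7's list, so v7 = 6.
v1, v2, v3 share exactly the 3 values {1, 2, 3}; by pigeonhole those values go to them, so strike 1, 2, 3 from v5, v6, v8.
So v8 = 5.

5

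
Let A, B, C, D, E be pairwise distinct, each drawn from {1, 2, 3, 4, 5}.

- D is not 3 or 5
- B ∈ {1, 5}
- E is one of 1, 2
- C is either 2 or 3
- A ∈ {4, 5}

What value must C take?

3

The 5 variables draw from only 5 values {1, 2, 3, 4, 5}, so each is used; only C can be 3, hence C = 3.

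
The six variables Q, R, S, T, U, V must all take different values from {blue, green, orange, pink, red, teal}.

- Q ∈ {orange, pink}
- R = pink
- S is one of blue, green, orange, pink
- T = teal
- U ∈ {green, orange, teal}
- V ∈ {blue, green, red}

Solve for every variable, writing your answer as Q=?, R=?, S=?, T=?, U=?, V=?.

R must be pink (only option left). Eliminate pink elsewhere: Q, S.
T has just one choice, so T = teal. Strike teal from U.
That leaves Q = orange. Eliminate orange elsewhere: S, U.
U's domain is down to {green}, so U = green. So S, V can't be green.
S has just one choice, so S = blue. So V can't be blue.
V has just one choice, so V = red.

Q=orange, R=pink, S=blue, T=teal, U=green, V=red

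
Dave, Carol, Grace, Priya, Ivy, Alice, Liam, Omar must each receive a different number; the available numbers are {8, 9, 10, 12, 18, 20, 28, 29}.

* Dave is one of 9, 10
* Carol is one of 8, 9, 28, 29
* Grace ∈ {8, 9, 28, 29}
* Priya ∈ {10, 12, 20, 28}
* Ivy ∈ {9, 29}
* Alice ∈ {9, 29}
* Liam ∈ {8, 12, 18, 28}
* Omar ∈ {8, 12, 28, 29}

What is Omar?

The 8 variables draw from only 8 values {8, 9, 10, 12, 18, 20, 28, 29}, so each is used; only Liam can be 18, hence Liam = 18.
The 7 still-open variables draw from only 7 values {8, 9, 10, 12, 20, 28, 29}, so each is used; only Priya can be 20, hence Priya = 20.
Among the 6 still-open variables, 10 fits only Dave (and all 6 values in {8, 9, 10, 12, 28, 29} must be used), so Dave = 10.
The 5 still-open variables draw from only 5 values {8, 9, 12, 28, 29}, so each is used; only Omar can be 12, hence Omar = 12.

12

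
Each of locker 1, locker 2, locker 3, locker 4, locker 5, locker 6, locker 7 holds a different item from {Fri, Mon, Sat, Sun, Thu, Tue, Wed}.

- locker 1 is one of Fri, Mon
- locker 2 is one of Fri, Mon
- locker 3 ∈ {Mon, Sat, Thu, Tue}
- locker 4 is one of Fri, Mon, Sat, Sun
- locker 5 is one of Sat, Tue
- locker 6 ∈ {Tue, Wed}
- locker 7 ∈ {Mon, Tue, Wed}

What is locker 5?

Sat

Among the 7 variables, Sun fits only locker 4 (and all 7 values in {Fri, Mon, Sat, Sun, Thu, Tue, Wed} must be used), so locker 4 = Sun.
Among the 6 still-open variables, Thu fits only locker 3 (and all 6 values in {Fri, Mon, Sat, Thu, Tue, Wed} must be used), so locker 3 = Thu.
Among the 5 still-open variables, Sat fits only locker 5 (and all 5 values in {Fri, Mon, Sat, Tue, Wed} must be used), so locker 5 = Sat.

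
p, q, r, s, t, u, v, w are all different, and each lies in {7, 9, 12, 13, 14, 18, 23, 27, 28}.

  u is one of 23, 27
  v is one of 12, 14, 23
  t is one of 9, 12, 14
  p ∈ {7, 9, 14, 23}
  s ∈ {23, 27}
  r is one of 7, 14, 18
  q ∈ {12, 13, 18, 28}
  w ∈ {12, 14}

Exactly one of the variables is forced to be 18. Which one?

r

s and u between them cover only {23, 27} — a naked pair. Remove those values from p, v.
v and w between them cover only {12, 14} — a naked pair. Remove those values from p, q, r, t.
t has just one choice, so t = 9. Eliminate 9 elsewhere: p.
p's domain is down to {7}, so p = 7. Eliminate 7 elsewhere: r.
So 18 goes to r.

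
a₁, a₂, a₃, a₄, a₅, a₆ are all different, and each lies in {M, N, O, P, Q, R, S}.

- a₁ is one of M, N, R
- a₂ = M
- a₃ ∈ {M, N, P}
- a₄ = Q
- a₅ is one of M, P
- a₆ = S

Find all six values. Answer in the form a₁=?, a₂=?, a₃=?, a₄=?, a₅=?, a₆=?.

a₂'s domain is down to {M}, so a₂ = M. So a₁, a₃, a₅ can't be M.
a₄ must be Q (only option left).
That leaves a₅ = P. Remove P from a₃.
a₆'s domain is down to {S}, so a₆ = S.
a₃ must be N (only option left). Remove N from a₁.
a₁ must be R (only option left).

a₁=R, a₂=M, a₃=N, a₄=Q, a₅=P, a₆=S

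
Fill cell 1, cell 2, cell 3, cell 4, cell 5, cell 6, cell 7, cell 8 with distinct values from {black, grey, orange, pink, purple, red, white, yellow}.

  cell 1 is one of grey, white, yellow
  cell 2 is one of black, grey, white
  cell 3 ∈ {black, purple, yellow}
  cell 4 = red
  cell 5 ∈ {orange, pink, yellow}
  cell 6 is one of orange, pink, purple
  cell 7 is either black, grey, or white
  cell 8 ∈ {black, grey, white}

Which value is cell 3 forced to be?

cell 4 must be red (only option left).
cell 2, cell 7, cell 8 share exactly the 3 values {black, grey, white}; by pigeonhole those values go to them, so strike black, grey, white from cell 1, cell 3.
cell 1's domain is down to {yellow}, so cell 1 = yellow. Strike yellow from cell 3, cell 5.
So cell 3 = purple.

purple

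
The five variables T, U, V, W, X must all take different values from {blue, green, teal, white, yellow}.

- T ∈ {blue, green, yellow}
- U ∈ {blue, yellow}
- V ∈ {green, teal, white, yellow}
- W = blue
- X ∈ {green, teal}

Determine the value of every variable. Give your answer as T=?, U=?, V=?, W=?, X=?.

T=green, U=yellow, V=white, W=blue, X=teal

W must be blue (only option left). So T, U can't be blue.
U has just one choice, so U = yellow. Remove yellow from T, V.
T has just one choice, so T = green. Eliminate green elsewhere: V, X.
X's domain is down to {teal}, so X = teal. Eliminate teal elsewhere: V.
V must be white (only option left).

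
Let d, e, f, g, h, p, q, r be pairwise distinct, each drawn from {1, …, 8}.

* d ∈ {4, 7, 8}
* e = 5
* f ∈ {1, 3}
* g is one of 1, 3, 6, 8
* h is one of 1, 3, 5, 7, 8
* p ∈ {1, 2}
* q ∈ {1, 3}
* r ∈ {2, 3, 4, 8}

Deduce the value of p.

2

e has just one choice, so e = 5. Strike 5 from h.
The 7 still-open variables together cover exactly {1, 2, 3, 4, 6, 7, 8} — 7 values for 7 variables — and 6 appears only in g's list, so g = 6.
The 2 variables f and q are confined to {1, 3}, which locks those values in; drop them from h, p, r.
So p = 2.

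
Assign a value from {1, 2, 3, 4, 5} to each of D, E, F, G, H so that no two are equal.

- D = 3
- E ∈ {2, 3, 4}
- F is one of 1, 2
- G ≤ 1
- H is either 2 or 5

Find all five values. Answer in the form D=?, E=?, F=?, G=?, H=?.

D's domain is down to {3}, so D = 3. Eliminate 3 elsewhere: E.
That leaves G = 1. Strike 1 from F.
F has just one choice, so F = 2. So E, H can't be 2.
That leaves H = 5.
E's domain is down to {4}, so E = 4.

D=3, E=4, F=2, G=1, H=5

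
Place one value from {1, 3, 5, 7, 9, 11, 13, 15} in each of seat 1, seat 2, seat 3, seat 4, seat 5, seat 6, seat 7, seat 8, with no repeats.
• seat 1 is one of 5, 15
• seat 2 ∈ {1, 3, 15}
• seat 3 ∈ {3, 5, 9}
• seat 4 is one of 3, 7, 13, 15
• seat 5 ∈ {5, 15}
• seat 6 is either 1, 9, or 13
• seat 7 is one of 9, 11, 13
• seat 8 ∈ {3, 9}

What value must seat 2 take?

The 8 variables together cover exactly {1, 3, 5, 7, 9, 11, 13, 15} — 8 values for 8 variables — and 7 appears only in seat 4's list, so seat 4 = 7.
The 7 still-open variables draw from only 7 values {1, 3, 5, 9, 11, 13, 15}, so each is used; only seat 7 can be 11, hence seat 7 = 11.
Among the 6 still-open variables, 13 fits only seat 6 (and all 6 values in {1, 3, 5, 9, 13, 15} must be used), so seat 6 = 13.
The 5 still-open variables together cover exactly {1, 3, 5, 9, 15} — 5 values for 5 variables — and 1 appears only in seat 2's list, so seat 2 = 1.

1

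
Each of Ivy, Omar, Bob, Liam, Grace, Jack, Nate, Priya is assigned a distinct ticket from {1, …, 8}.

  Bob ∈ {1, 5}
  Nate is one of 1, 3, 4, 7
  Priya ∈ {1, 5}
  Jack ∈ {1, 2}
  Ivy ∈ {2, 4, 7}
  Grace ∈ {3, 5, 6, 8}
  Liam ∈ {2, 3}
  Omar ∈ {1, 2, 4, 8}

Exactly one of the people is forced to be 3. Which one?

The 8 variables together cover exactly {1, 2, 3, 4, 5, 6, 7, 8} — 8 values for 8 variables — and 6 appears only in Grace's list, so Grace = 6.
The 7 still-open variables draw from only 7 values {1, 2, 3, 4, 5, 7, 8}, so each is used; only Omar can be 8, hence Omar = 8.
The 2 variables Bob and Priya are confined to {1, 5}, which locks those values in; drop them from Jack, Nate.
That leaves Jack = 2. Strike 2 from Ivy, Liam.
So 3 goes to Liam.

Liam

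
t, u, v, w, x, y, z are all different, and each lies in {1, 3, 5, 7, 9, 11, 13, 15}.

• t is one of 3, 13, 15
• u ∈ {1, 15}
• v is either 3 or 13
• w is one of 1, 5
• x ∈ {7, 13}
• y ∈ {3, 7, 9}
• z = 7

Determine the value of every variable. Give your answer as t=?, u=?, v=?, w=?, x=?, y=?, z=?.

t=15, u=1, v=3, w=5, x=13, y=9, z=7

z has just one choice, so z = 7. Strike 7 from x, y.
x's domain is down to {13}, so x = 13. So t, v can't be 13.
That leaves v = 3. Eliminate 3 elsewhere: t, y.
That leaves y = 9.
t must be 15 (only option left). So u can't be 15.
u's domain is down to {1}, so u = 1. Strike 1 from w.
w has just one choice, so w = 5.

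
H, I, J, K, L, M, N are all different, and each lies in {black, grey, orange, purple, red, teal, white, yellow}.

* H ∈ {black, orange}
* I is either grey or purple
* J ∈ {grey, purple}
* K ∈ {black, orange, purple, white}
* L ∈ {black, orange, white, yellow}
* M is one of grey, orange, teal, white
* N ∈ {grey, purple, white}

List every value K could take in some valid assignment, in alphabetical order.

black, orange

Among the 7 variables, teal fits only M (and all 7 values in {black, grey, orange, purple, teal, white, yellow} must be used), so M = teal.
The 6 still-open variables draw from only 6 values {black, grey, orange, purple, white, yellow}, so each is used; only L can be yellow, hence L = yellow.
The 2 variables I and J are confined to {grey, purple}, which locks those values in; drop them from K, N.
N must be white (only option left). So K can't be white.
No further eliminations apply; K can still be any of black, orange.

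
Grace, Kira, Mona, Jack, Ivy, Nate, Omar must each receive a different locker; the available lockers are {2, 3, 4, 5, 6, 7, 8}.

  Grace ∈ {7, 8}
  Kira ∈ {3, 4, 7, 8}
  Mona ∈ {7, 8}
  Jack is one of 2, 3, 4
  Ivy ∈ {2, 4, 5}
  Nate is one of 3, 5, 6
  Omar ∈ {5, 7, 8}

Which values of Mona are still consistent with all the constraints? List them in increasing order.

7, 8

Among the 7 variables, 6 fits only Nate (and all 7 values in {2, 3, 4, 5, 6, 7, 8} must be used), so Nate = 6.
Grace and Mona share exactly the 2 values {7, 8}; by pigeonhole those values go to them, so strike 7, 8 from Kira, Omar.
Omar has just one choice, so Omar = 5. Strike 5 from Ivy.
No further eliminations apply; Mona can still be any of 7, 8.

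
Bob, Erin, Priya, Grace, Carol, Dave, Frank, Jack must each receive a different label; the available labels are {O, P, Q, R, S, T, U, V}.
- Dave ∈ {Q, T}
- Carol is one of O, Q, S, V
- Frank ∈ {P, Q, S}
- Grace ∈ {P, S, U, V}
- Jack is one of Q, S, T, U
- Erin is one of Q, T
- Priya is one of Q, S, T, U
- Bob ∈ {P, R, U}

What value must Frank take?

The 8 variables together cover exactly {O, P, Q, R, S, T, U, V} — 8 values for 8 variables — and O appears only in Carol's list, so Carol = O.
The 7 still-open variables draw from only 7 values {P, Q, R, S, T, U, V}, so each is used; only Bob can be R, hence Bob = R.
Among the 6 still-open variables, V fits only Grace (and all 6 values in {P, Q, S, T, U, V} must be used), so Grace = V.
The 5 still-open variables together cover exactly {P, Q, S, T, U} — 5 values for 5 variables — and P appears only in Frank's list, so Frank = P.

P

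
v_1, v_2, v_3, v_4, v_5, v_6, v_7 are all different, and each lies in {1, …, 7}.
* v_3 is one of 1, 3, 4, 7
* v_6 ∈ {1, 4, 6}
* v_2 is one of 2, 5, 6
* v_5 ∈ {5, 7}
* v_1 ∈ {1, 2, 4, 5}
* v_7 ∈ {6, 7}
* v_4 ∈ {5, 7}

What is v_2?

Among the 7 variables, 3 fits only v_3 (and all 7 values in {1, 2, 3, 4, 5, 6, 7} must be used), so v_3 = 3.
The 2 variables v_4 and v_5 are confined to {5, 7}, which locks those values in; drop them from v_1, v_2, v_7.
v_7 has just one choice, so v_7 = 6. Remove 6 from v_2, v_6.
So v_2 = 2.

2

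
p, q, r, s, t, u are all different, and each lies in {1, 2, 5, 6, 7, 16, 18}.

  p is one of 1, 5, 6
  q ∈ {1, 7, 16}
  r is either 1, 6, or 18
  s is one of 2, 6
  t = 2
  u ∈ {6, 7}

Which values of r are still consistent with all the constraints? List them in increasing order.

1, 18

t's domain is down to {2}, so t = 2. Strike 2 from s.
s must be 6 (only option left). Strike 6 from p, r, u.
u must be 7 (only option left). Eliminate 7 elsewhere: q.
No further eliminations apply; r can still be any of 1, 18.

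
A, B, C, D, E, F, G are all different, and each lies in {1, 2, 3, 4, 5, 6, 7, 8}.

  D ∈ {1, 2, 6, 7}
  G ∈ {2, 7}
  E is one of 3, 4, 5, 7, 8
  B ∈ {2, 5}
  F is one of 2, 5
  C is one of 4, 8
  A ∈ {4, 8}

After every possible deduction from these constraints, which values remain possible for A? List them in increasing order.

A and C between them cover only {4, 8} — a naked pair. Remove those values from E.
The 2 variables B and F are confined to {2, 5}, which locks those values in; drop them from D, E, G.
G has just one choice, so G = 7. So D, E can't be 7.
E must be 3 (only option left).
No further eliminations apply; A can still be any of 4, 8.

4, 8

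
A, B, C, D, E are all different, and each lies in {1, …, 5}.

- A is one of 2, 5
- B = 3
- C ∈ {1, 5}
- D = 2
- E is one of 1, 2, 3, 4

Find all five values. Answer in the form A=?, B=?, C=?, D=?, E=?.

A=5, B=3, C=1, D=2, E=4

B has just one choice, so B = 3. Remove 3 from E.
That leaves D = 2. Eliminate 2 elsewhere: A, E.
A must be 5 (only option left). Remove 5 from C.
That leaves C = 1. Eliminate 1 elsewhere: E.
That leaves E = 4.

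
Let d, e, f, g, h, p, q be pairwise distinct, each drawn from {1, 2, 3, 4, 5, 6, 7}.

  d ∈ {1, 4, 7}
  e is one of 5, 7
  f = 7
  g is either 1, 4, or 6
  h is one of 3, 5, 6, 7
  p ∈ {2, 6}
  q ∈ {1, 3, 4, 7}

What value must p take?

f has just one choice, so f = 7. Eliminate 7 elsewhere: d, e, h, q.
That leaves e = 5. Eliminate 5 elsewhere: h.
The 5 still-open variables together cover exactly {1, 2, 3, 4, 6} — 5 values for 5 variables — and 2 appears only in p's list, so p = 2.

2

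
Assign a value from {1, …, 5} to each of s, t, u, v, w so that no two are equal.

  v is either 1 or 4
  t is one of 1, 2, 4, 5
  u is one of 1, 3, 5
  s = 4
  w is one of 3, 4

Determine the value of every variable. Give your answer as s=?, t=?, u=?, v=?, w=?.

s=4, t=2, u=5, v=1, w=3

s's domain is down to {4}, so s = 4. Strike 4 from t, v, w.
v has just one choice, so v = 1. Eliminate 1 elsewhere: t, u.
That leaves w = 3. Eliminate 3 elsewhere: u.
u has just one choice, so u = 5. So t can't be 5.
That leaves t = 2.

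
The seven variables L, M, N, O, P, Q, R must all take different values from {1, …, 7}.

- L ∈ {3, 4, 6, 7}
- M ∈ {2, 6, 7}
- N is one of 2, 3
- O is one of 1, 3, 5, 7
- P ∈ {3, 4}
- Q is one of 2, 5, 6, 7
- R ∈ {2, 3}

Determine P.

The 7 variables draw from only 7 values {1, 2, 3, 4, 5, 6, 7}, so each is used; only O can be 1, hence O = 1.
The 6 still-open variables draw from only 6 values {2, 3, 4, 5, 6, 7}, so each is used; only Q can be 5, hence Q = 5.
N and R share exactly the 2 values {2, 3}; by pigeonhole those values go to them, so strike 2, 3 from L, M, P.
So P = 4.

4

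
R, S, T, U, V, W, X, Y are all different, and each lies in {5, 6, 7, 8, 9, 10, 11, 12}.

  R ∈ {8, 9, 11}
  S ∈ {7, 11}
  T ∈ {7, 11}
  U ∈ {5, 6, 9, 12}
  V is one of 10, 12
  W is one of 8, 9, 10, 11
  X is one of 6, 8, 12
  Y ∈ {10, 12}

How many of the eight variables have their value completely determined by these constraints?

Among the 8 variables, 5 fits only U (and all 8 values in {5, 6, 7, 8, 9, 10, 11, 12} must be used), so U = 5.
The 7 still-open variables draw from only 7 values {6, 7, 8, 9, 10, 11, 12}, so each is used; only X can be 6, hence X = 6.
The 2 variables S and T are confined to {7, 11}, which locks those values in; drop them from R, W.
The 2 variables V and Y are confined to {10, 12}, which locks those values in; drop them from W.
Determined: U=5, X=6. The other variables each still have more than one consistent value. That makes 2.

2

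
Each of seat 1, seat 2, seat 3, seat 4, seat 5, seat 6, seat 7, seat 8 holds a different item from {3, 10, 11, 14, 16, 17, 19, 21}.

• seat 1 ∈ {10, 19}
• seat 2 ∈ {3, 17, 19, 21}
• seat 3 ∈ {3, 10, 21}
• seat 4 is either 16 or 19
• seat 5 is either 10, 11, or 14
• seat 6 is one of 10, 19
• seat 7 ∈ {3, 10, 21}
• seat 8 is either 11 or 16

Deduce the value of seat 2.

17

The 8 variables draw from only 8 values {3, 10, 11, 14, 16, 17, 19, 21}, so each is used; only seat 5 can be 14, hence seat 5 = 14.
Among the 7 still-open variables, 11 fits only seat 8 (and all 7 values in {3, 10, 11, 16, 17, 19, 21} must be used), so seat 8 = 11.
The 6 still-open variables together cover exactly {3, 10, 16, 17, 19, 21} — 6 values for 6 variables — and 16 appears only in seat 4's list, so seat 4 = 16.
The 5 still-open variables together cover exactly {3, 10, 17, 19, 21} — 5 values for 5 variables — and 17 appears only in seat 2's list, so seat 2 = 17.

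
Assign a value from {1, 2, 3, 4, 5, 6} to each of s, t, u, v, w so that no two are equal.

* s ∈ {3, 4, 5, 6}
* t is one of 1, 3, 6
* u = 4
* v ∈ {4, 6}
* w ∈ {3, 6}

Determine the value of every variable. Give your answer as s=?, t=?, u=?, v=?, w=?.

u must be 4 (only option left). Remove 4 from s, v.
v's domain is down to {6}, so v = 6. So s, t, w can't be 6.
w's domain is down to {3}, so w = 3. Remove 3 from s, t.
That leaves s = 5.
t has just one choice, so t = 1.

s=5, t=1, u=4, v=6, w=3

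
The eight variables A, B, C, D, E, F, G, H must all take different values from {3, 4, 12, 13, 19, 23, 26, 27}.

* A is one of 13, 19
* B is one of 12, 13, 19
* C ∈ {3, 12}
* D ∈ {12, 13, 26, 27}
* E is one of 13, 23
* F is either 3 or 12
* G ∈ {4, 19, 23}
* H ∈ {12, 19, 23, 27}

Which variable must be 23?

The 8 variables together cover exactly {3, 4, 12, 13, 19, 23, 26, 27} — 8 values for 8 variables — and 4 appears only in G's list, so G = 4.
The 7 still-open variables draw from only 7 values {3, 12, 13, 19, 23, 26, 27}, so each is used; only D can be 26, hence D = 26.
Among the 6 still-open variables, 27 fits only H (and all 6 values in {3, 12, 13, 19, 23, 27} must be used), so H = 27.
The 5 still-open variables draw from only 5 values {3, 12, 13, 19, 23}, so each is used; only E can be 23, hence E = 23.

E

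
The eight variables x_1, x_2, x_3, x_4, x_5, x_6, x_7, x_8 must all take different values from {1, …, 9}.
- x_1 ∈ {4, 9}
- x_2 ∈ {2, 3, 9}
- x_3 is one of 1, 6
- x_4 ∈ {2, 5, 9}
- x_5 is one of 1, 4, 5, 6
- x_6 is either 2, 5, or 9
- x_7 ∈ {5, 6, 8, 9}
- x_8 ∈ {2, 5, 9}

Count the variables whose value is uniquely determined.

3

The 8 variables draw from only 8 values {1, 2, 3, 4, 5, 6, 8, 9}, so each is used; only x_2 can be 3, hence x_2 = 3.
The 7 still-open variables together cover exactly {1, 2, 4, 5, 6, 8, 9} — 7 values for 7 variables — and 8 appears only in x_7's list, so x_7 = 8.
The 3 variables x_4, x_6, x_8 are confined to {2, 5, 9}, which locks those values in; drop them from x_1, x_5.
x_1 has just one choice, so x_1 = 4. So x_5 can't be 4.
Determined: x_1=4, x_2=3, x_7=8. The other variables each still have more than one consistent value. That makes 3.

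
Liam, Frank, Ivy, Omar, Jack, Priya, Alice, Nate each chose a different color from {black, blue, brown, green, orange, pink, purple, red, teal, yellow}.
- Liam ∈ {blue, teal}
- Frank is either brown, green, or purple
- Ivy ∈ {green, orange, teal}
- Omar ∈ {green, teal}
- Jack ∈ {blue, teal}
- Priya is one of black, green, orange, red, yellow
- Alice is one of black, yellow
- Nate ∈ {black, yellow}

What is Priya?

Liam and Jack share exactly the 2 values {blue, teal}; by pigeonhole those values go to them, so strike blue, teal from Ivy, Omar.
Omar's domain is down to {green}, so Omar = green. So Frank, Ivy, Priya can't be green.
Ivy must be orange (only option left). Remove orange from Priya.
Alice and Nate share exactly the 2 values {black, yellow}; by pigeonhole those values go to them, so strike black, yellow from Priya.
So Priya = red.

red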